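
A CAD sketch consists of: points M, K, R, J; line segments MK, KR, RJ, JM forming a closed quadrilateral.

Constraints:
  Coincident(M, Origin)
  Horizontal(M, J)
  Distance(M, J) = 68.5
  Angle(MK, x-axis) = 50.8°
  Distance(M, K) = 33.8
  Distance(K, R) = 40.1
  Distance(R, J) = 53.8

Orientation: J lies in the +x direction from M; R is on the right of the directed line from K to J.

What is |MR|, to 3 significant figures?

21.3

Checks: |KR| = 40.10 ✓; |RJ| = 53.80 ✓.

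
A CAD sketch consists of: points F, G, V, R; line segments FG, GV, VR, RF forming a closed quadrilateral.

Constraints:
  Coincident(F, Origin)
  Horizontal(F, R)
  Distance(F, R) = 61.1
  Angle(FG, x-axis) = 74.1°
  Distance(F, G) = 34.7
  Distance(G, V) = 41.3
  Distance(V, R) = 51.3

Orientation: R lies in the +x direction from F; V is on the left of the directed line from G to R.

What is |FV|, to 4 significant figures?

68.61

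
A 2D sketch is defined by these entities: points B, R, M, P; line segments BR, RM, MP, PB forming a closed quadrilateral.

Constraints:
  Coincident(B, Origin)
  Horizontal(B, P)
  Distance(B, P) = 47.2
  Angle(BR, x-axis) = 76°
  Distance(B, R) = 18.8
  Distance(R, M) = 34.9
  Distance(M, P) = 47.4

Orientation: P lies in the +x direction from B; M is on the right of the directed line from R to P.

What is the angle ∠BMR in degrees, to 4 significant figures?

12.45°

Checks: |RM| = 34.90 ✓; |MP| = 47.40 ✓.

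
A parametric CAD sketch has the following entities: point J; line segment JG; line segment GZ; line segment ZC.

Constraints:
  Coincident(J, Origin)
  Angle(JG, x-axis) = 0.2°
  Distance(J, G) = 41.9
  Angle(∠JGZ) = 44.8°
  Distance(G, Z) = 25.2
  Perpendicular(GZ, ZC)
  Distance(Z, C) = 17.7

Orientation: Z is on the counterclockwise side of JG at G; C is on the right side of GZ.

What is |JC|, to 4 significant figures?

47.44

J is at the origin; JG runs at 0.2° with length 41.9, so G = 41.9·(cos 0.2°, sin 0.2°) = (41.90, 0.1463). ∠JGZ = 44.8°, so GZ runs at 0.2° + (180° − 44.8°) = 135.4° from the x-axis; with |GZ| = 25.2, Z = G + 25.2·(cos 135.4°, sin 135.4°) = (23.96, 17.84). GZ is perpendicular to ZC; with |ZC| = 17.7 on the right of GZ, C = Z + 17.7·(0.7022, 0.7120) = (36.38, 30.44). Then |JC| = |C − J| = 47.44.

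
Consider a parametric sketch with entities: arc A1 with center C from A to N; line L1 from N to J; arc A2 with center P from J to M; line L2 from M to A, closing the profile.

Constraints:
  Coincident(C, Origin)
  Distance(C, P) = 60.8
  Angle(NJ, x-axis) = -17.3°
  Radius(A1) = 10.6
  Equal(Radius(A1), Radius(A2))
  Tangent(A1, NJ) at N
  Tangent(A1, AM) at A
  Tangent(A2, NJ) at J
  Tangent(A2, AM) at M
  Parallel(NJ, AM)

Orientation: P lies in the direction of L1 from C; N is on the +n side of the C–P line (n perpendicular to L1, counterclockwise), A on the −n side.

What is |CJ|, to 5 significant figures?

61.717

Tangency of A1 to both parallel lines with radius 10.6 puts N and A at C ± 10.6·n: N = (3.1522, 10.120), A = (-3.1522, -10.120). Equal radii place J and M the same way about P: J = P + 10.6·n = (61.202, -7.9599), M = P − 10.6·n = (54.897, -28.201). Then |CJ| = |J − C| = 61.717.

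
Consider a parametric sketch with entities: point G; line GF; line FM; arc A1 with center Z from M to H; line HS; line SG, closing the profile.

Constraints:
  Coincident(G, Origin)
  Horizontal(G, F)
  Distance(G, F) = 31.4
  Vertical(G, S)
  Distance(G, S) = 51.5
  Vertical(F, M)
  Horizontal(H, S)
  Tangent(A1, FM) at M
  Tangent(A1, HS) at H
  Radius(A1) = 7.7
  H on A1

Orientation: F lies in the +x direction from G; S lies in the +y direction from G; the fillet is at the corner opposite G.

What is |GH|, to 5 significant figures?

56.692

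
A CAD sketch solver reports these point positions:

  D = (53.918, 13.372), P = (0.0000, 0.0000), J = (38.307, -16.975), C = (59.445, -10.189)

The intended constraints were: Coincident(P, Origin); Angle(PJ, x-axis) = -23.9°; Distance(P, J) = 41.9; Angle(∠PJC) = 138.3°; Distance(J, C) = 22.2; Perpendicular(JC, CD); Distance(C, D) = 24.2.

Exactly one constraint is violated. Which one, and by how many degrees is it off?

Perpendicular(JC, CD) — off by 4.60°.

P = (0.00, 0.00) ✓; PJ at -23.90° ✓; |PJ| = 41.90 ✓; ∠PJC = 138.3° ✓; |JC| = 22.20 ✓; ∠(JC, CD) = 85.40° ✗; |CD| = 24.20 ✓.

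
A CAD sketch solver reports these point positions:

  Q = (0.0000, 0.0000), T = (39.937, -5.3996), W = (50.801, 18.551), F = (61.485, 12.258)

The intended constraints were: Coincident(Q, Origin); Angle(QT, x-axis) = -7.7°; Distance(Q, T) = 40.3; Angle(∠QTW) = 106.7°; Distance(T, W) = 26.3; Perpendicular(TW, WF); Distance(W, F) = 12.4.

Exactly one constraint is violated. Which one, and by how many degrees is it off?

Perpendicular(TW, WF) — off by 6.10°.

Q = (0.00, 0.00) ✓; QT at -7.700° ✓; |QT| = 40.30 ✓; ∠QTW = 106.7° ✓; |TW| = 26.30 ✓; ∠(TW, WF) = 96.10° ✗; |WF| = 12.40 ✓.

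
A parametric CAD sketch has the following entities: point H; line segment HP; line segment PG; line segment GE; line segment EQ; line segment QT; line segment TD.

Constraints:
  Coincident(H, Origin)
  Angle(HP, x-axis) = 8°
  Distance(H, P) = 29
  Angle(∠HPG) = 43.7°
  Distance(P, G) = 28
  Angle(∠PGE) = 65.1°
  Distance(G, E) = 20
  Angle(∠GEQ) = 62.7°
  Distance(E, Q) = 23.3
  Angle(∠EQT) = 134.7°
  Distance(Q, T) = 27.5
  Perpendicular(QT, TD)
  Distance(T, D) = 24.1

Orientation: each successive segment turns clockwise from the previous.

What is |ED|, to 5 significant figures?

44.532

H is at the origin; HP runs at 8.0° with length 29.0, so P = (28.718, 4.0360). ∠HPG = 43.7° gives PG at -128.30° from the x-axis; with |PG| = 28.0, G = (11.364, -17.938). ∠PGE = 65.1° gives GE at 116.80° from the x-axis; with |GE| = 20.0, E = (2.3464, -0.086002). ∠GEQ = 62.7° gives EQ at -0.50000° from the x-axis; with |EQ| = 23.3, Q = (25.646, -0.28933). ∠EQT = 134.7° gives QT at -45.800° from the x-axis; with |QT| = 27.5, T = (44.818, -20.004). QT ⟂ TD, so TD runs at -135.80°; with |TD| = 24.1, D = (27.540, -36.806). Then |ED| = |D − E| = 44.532.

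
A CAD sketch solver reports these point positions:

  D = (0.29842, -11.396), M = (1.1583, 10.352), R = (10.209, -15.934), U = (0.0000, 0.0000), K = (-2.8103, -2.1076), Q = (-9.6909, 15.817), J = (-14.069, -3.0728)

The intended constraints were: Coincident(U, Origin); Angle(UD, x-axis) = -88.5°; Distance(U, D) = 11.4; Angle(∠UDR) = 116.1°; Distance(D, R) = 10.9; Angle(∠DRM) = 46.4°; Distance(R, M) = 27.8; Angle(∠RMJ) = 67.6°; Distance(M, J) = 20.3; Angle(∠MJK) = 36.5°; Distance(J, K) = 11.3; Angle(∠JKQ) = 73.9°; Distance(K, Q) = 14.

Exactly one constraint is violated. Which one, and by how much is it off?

Distance(K, Q) = 14 — off by 5.20.

U = (0.00, 0.00) ✓; UD at -88.50° ✓; |UD| = 11.40 ✓; ∠UDR = 116.1° ✓; |DR| = 10.90 ✓; ∠DRM = 46.40° ✓; |RM| = 27.80 ✓; ∠RMJ = 67.60° ✓; |MJ| = 20.30 ✓; ∠MJK = 36.50° ✓; |JK| = 11.30 ✓; ∠JKQ = 73.90° ✓; |KQ| = 19.20 ✗.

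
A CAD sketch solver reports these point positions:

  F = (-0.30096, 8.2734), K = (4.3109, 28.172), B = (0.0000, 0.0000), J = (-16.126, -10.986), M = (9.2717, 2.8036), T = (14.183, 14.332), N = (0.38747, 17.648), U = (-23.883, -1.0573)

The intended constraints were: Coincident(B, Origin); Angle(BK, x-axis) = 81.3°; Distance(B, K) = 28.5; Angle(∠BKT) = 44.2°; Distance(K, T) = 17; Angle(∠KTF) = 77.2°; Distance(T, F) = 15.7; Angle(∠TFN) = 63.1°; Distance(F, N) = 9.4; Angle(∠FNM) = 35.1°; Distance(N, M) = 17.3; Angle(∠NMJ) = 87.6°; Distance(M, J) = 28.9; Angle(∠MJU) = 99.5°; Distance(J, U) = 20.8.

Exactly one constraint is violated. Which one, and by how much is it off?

Distance(J, U) = 20.8 — off by 8.20.

B = (0.00, 0.00) ✓; BK at 81.30° ✓; |BK| = 28.50 ✓; ∠BKT = 44.20° ✓; |KT| = 17.00 ✓; ∠KTF = 77.20° ✓; |TF| = 15.70 ✓; ∠TFN = 63.10° ✓; |FN| = 9.400 ✓; ∠FNM = 35.10° ✓; |NM| = 17.30 ✓; ∠NMJ = 87.60° ✓; |MJ| = 28.90 ✓; ∠MJU = 99.50° ✓; |JU| = 12.60 ✗.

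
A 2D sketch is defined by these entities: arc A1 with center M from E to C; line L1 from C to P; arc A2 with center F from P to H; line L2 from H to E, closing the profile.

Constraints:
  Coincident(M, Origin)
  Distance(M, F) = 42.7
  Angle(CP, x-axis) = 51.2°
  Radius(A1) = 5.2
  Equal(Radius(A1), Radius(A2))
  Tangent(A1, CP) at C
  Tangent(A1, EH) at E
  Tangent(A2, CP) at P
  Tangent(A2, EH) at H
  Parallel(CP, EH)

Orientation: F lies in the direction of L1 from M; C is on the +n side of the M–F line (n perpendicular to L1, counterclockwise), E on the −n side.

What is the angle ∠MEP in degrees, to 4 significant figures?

76.31°

Tangency of A1 to both parallel lines with radius 5.2 puts C and E at M ± 5.2·n: C = (-4.053, 3.258), E = (4.053, -3.258). Equal radii place P and H the same way about F: P = F + 5.2·n = (22.70, 36.54), H = F − 5.2·n = (30.81, 30.02). Then cos ∠MEP = EM·EP / (|EM||EP|), giving 76.31°.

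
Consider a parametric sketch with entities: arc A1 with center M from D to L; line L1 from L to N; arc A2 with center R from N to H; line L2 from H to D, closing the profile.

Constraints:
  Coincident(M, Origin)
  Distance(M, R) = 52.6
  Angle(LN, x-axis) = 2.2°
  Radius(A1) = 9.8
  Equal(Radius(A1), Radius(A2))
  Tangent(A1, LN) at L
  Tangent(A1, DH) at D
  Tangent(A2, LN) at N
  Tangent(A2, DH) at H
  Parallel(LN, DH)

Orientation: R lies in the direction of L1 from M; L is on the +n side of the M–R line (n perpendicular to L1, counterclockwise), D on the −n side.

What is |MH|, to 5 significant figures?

53.505

Tangency of A1 to both parallel lines with radius 9.8 puts L and D at M ± 9.8·n: L = (-0.37620, 9.7928), D = (0.37620, -9.7928). Equal radii place N and H the same way about R: N = R + 9.8·n = (52.185, 11.812), H = R − 9.8·n = (52.937, -7.7736). Then |MH| = |H − M| = 53.505.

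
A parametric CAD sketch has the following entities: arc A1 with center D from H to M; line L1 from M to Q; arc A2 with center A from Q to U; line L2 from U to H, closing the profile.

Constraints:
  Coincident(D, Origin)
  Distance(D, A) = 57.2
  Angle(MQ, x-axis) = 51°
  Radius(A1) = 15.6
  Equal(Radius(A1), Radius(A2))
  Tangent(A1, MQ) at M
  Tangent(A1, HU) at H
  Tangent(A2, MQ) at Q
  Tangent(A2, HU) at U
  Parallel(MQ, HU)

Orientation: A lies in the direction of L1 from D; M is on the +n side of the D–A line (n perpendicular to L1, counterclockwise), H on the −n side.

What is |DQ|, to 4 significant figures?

59.29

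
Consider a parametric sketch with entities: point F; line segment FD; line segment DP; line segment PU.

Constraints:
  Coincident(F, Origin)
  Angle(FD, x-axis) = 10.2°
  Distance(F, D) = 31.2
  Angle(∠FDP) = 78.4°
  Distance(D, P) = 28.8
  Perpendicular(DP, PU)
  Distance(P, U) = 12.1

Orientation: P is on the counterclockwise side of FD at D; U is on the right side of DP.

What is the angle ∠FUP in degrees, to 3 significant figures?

27.8°

F is at the origin; FD runs at 10.2° with length 31.2, so D = 31.2·(cos 10.2°, sin 10.2°) = (30.7, 5.53). ∠FDP = 78.4°, so DP runs at 10.2° + (180° − 78.4°) = 112° from the x-axis; with |DP| = 28.8, P = D + 28.8·(cos 112°, sin 112°) = (20.0, 32.3). The perpendicularity gives PU at right angles to DP; with |PU| = 12.1 on the right of DP, U = P + 12.1·(0.928, 0.371) = (31.2, 36.8). Then cos ∠FUP = UF·UP / (|UF||UP|), giving 27.8°.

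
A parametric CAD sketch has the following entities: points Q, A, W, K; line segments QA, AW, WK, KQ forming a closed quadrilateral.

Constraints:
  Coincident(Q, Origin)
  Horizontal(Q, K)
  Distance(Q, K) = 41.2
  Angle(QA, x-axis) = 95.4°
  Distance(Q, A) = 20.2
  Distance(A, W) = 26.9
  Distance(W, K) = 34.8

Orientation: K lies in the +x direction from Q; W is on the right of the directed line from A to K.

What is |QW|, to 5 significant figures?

8.6553

Checks: |AW| = 26.90 ✓; |WK| = 34.80 ✓.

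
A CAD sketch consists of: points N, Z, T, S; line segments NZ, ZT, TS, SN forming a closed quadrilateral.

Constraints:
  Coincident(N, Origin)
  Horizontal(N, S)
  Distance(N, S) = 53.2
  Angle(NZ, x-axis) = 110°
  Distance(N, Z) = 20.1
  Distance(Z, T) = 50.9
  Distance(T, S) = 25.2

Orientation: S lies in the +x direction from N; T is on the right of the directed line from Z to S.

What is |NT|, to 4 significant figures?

34.97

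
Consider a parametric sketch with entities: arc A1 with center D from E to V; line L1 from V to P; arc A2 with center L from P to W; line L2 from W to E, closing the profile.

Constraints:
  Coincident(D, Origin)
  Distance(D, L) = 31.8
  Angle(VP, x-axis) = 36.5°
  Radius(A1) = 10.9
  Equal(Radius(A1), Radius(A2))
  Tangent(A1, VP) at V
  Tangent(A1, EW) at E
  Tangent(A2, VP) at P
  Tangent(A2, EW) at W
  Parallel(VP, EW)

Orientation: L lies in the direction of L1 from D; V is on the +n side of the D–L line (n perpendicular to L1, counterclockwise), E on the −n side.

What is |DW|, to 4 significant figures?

33.62

Tangency of A1 to both parallel lines with radius 10.9 puts V and E at D ± 10.9·n: V = (-6.484, 8.762), E = (6.484, -8.762). Equal radii place P and W the same way about L: P = L + 10.9·n = (19.08, 27.68), W = L − 10.9·n = (32.05, 10.15). Then |DW| = |W − D| = 33.62.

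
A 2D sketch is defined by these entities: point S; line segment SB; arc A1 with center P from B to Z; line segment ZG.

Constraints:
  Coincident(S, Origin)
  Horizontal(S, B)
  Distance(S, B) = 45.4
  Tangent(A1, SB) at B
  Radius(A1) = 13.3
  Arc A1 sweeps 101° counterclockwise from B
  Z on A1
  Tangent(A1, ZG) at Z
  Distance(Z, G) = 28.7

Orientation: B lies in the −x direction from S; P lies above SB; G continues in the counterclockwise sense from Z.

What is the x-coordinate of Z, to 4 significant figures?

-32.34

S is at the origin; SB is horizontal with |SB| = 45.4 and B on the −x side, so B = (-45.40, 0.000). A1 meets SB tangentially, so PB is at right angles to SB, so P = B + (0, 13.3) = (-45.40, 13.30). On A1, B sits at bearing -90° from P; a 101° counterclockwise sweep puts Z at bearing 11°, so Z = P + 13.3·(cos 11°, sin 11°) = (-32.34, 15.84). So Z.x = -32.34.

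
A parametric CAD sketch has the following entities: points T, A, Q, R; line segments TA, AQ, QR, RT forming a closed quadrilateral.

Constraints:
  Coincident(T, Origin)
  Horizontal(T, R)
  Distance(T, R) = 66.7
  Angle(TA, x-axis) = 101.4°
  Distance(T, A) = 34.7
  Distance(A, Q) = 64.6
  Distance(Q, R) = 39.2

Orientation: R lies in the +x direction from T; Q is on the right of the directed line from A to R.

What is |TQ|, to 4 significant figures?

36.39

T is at the origin; T and R share the same y with |TR| = 66.7 and R in +x, so R = (66.7, 0). TA runs at 101.4° with |TA| = 34.7, so A = (-6.859, 34.02). Q is determined by |AQ| = 64.6 and |QR| = 39.2 together: it lies at the intersection of circle(A, 64.6) and circle(R, 39.2). With |AR| = 81.04, the foot of the radical line on AR is 56.79 from A and the perpendicular offset is √(64.6² − 56.79²) = 30.79. Taking the right-of-AR solution: Q = (31.76, -17.77).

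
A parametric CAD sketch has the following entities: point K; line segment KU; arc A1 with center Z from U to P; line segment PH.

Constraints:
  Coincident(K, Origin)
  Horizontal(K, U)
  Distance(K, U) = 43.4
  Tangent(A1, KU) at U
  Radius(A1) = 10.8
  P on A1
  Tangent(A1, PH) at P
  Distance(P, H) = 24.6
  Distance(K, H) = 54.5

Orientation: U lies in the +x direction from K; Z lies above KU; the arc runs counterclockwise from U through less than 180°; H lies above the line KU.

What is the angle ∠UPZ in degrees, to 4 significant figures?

29.13°

Checks: K.y = 0.00, U.y = 0.00 ✓; |ZP| = 10.80 ✓; ∠(ZP, PH) = 90.00° ✓; |PH| = 24.60 ✓; |KH| = 54.50 ✓.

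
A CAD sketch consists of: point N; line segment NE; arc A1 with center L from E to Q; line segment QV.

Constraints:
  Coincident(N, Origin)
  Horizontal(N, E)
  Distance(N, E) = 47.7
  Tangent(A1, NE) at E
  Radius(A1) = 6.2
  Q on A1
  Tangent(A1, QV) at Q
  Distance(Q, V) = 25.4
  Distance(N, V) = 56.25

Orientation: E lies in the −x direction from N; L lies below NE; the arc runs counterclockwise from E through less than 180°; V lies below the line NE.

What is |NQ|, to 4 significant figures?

54.22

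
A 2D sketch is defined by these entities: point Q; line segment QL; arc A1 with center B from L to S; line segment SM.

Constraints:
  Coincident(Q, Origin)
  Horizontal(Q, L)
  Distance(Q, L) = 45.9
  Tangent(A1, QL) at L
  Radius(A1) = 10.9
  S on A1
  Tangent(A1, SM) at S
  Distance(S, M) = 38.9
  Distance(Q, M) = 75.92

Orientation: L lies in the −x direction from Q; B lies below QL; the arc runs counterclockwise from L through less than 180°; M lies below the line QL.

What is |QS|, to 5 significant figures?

57.799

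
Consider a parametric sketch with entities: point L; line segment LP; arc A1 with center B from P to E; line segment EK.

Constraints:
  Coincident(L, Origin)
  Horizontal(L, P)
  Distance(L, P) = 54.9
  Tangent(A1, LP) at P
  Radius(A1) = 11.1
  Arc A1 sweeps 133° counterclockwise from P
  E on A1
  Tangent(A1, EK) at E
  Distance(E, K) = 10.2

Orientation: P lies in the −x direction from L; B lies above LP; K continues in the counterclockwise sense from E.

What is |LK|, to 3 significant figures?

59.8

L is at the origin; L and P share the same y with |LP| = 54.9 and P on the −x side, so P = (-54.9, 0.00). Since A1 is tangent to LP there, BP ⟂ LP, so B = P + (0, 11.1) = (-54.9, 11.1). On A1, P sits at bearing -90° from B; a 133° counterclockwise sweep puts E at bearing 43°, so E = B + 11.1·(cos 43°, sin 43°) = (-46.8, 18.7). The tangent condition forces BE to be normal to EK, so EK runs along (−sin 43°, cos 43°); with |EK| = 10.2, K = (-53.7, 26.1). Then |LK| = |K − L| = 59.8.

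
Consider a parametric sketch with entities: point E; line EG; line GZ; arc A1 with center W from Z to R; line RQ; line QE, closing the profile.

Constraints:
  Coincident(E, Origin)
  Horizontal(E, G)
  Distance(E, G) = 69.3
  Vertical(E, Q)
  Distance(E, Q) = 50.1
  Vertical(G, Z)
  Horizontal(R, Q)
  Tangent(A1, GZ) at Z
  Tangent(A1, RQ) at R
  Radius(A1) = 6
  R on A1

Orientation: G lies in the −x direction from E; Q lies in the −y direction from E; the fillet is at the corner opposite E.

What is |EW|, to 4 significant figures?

77.15

E is at the origin; EG is horizontal with |EG| = 69.3 and G on the −x side, so G = (-69.30, 0.000). EQ is vertical with |EQ| = 50.1 and Q on the −y side, so Q = (0.000, -50.10). The virtual corner opposite E is at (-69.30, -50.10). A1 meets GZ tangentially, so WZ is at right angles to GZ and since A1 is tangent to RQ there, WR ⟂ RQ, with radius 6.0, so the center W sits 6.0 in from both sides at W = (-63.30, -44.10). Then |EW| = |W − E| = 77.15.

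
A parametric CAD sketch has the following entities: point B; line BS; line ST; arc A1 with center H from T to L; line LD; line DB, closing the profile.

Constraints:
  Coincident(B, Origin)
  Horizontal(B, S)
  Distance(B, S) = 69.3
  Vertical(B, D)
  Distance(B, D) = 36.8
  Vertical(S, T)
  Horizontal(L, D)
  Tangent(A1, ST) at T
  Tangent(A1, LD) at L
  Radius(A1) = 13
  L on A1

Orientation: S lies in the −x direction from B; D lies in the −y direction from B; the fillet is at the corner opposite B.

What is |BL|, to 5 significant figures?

67.260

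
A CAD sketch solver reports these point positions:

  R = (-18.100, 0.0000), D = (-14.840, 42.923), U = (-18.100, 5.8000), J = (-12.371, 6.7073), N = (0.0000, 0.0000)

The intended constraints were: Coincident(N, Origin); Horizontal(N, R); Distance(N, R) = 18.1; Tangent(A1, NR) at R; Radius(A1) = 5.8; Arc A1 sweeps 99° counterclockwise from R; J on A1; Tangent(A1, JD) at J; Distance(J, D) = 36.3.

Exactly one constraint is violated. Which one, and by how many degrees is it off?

Tangent(A1, JD) at J — off by 5.10°.

N = (0.00, 0.00) ✓; N.y = 0.00, R.y = 0.00 ✓; |NR| = 18.10 ✓; ∠(UR, RN) = 90.00° ✓; |UR| = 5.800 ✓; bearing(U→J) − bearing(U→R) = 99.00° ✓; |UJ| = 5.800 ✓; ∠(UJ, JD) = 95.10° ✗; |JD| = 36.30 ✓.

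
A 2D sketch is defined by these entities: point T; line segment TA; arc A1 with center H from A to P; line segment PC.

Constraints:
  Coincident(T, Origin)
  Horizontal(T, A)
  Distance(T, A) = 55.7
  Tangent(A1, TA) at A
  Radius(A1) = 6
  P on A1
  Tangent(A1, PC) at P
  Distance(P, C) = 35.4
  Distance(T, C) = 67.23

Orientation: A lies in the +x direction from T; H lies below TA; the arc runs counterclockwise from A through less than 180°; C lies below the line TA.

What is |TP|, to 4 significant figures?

50.14

Checks: T = (0.00, 0.00) ✓; |HP| = 6.000 ✓; ∠(HP, PC) = 90.00° ✓; |PC| = 35.40 ✓; |TC| = 67.23 ✓.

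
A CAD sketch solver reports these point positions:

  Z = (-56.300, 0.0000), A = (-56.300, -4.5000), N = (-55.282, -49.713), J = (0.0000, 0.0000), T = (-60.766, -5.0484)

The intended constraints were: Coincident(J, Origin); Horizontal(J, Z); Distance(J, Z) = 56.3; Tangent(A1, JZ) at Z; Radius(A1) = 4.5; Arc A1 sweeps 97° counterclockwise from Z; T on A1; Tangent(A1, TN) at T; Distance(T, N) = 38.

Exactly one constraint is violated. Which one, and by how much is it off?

Distance(T, N) = 38 — off by 7.00.

J = (0.00, 0.00) ✓; J.y = 0.00, Z.y = 0.00 ✓; |JZ| = 56.30 ✓; ∠(AZ, ZJ) = 90.00° ✓; |AZ| = 4.500 ✓; bearing(A→T) − bearing(A→Z) = 97.00° ✓; |AT| = 4.500 ✓; ∠(AT, TN) = 90.00° ✓; |TN| = 45.00 ✗.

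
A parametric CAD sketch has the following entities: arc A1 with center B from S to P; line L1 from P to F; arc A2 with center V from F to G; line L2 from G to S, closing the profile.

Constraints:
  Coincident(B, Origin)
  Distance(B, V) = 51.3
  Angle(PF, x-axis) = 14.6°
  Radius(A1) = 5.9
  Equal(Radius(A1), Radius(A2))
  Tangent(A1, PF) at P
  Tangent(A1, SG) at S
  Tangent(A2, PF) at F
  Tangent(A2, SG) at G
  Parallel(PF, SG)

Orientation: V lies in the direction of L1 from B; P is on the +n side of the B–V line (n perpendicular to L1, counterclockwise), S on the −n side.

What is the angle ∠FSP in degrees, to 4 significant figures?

77.05°

Tangency of A1 to both parallel lines with radius 5.9 puts P and S at B ± 5.9·n: P = (-1.487, 5.709), S = (1.487, -5.709). Equal radii place F and G the same way about V: F = V + 5.9·n = (48.16, 18.64), G = V − 5.9·n = (51.13, 7.222). Then cos ∠FSP = SF·SP / (|SF||SP|), giving 77.05°.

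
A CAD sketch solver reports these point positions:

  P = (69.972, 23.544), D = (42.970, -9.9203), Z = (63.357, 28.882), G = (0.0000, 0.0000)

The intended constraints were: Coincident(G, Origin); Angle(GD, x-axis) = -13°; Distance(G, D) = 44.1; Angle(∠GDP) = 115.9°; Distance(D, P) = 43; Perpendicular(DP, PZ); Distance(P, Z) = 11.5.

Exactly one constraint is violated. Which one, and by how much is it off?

Distance(P, Z) = 11.5 — off by 3.00.

G = (0.00, 0.00) ✓; GD at -13.00° ✓; |GD| = 44.10 ✓; ∠GDP = 115.9° ✓; |DP| = 43.00 ✓; ∠(DP, PZ) = 90.00° ✓; |PZ| = 8.500 ✗.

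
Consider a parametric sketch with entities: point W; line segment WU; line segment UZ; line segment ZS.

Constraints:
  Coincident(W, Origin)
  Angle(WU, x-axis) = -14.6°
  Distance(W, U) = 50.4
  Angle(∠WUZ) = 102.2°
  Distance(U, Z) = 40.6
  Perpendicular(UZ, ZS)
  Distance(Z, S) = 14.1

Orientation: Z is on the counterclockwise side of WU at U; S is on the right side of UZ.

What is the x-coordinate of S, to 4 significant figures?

79.66

W is at the origin; WU runs at -14.6° with length 50.4, so U = 50.4·(cos -14.6°, sin -14.6°) = (48.77, -12.70). ∠WUZ = 102.2°, so UZ runs at -14.6° + (180° − 102.2°) = 63.20° from the x-axis; with |UZ| = 40.6, Z = U + 40.6·(cos 63.20°, sin 63.20°) = (67.08, 23.53). UZ ⟂ ZS; with |ZS| = 14.1 on the right of UZ, S = Z + 14.1·(0.8926, -0.4509) = (79.66, 17.18). So S.x = 79.66.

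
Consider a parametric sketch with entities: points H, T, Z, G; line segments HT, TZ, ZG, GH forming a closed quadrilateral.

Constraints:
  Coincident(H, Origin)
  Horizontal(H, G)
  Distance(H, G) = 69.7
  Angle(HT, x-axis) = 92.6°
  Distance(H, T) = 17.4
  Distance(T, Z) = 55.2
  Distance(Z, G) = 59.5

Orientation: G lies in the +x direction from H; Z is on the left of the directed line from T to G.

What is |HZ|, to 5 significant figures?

67.117

H is at the origin; HG is horizontal with |HG| = 69.7 and G in +x, so G = (69.7, 0). HT runs at 92.6° with |HT| = 17.4, so T = (-0.78932, 17.382). Z is determined by |TZ| = 55.2 and |ZG| = 59.5 together: it lies at the intersection of circle(T, 55.2) and circle(G, 59.5). With |TG| = 72.601, the foot of the radical line on TG is 32.904 from T and the perpendicular offset is √(55.2² − 32.904²) = 44.321. Taking the left-of-TG solution: Z = (41.769, 52.537).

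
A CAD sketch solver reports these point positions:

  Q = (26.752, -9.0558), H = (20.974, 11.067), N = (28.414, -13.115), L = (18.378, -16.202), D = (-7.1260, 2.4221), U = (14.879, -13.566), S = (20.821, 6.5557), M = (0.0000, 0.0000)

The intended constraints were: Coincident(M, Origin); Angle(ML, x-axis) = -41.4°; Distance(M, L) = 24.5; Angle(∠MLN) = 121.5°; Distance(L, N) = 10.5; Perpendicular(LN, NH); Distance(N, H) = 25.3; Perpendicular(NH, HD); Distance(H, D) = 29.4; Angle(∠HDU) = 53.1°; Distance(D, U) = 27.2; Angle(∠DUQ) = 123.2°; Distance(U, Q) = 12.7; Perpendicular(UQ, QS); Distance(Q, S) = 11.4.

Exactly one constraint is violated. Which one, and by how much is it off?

Distance(Q, S) = 11.4 — off by 5.30.

M = (0.00, 0.00) ✓; ML at -41.40° ✓; |ML| = 24.50 ✓; ∠MLN = 121.5° ✓; |LN| = 10.50 ✓; ∠(LN, NH) = 90.00° ✓; |NH| = 25.30 ✓; ∠(NH, HD) = 90.00° ✓; |HD| = 29.40 ✓; ∠HDU = 53.10° ✓; |DU| = 27.20 ✓; ∠DUQ = 123.2° ✓; |UQ| = 12.70 ✓; ∠(UQ, QS) = 90.00° ✓; |QS| = 16.70 ✗.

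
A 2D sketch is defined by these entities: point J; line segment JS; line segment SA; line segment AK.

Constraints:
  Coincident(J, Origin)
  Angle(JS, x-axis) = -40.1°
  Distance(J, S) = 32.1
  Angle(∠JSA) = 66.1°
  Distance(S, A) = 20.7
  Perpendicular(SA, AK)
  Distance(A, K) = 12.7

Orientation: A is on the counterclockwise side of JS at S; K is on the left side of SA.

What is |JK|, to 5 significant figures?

18.340

J is at the origin; JS runs at -40.1° with length 32.1, so S = 32.1·(cos -40.1°, sin -40.1°) = (24.554, -20.676). ∠JSA = 66.1°, so SA runs at -40.1° + (180° − 66.1°) = 73.800° from the x-axis; with |SA| = 20.7, A = S + 20.7·(cos 73.800°, sin 73.800°) = (30.329, -0.79829). SA is perpendicular to AK; with |AK| = 12.7 on the left of SA, K = A + 12.7·(-0.96029, 0.27899) = (18.133, 2.7449). Then |JK| = |K − J| = 18.340.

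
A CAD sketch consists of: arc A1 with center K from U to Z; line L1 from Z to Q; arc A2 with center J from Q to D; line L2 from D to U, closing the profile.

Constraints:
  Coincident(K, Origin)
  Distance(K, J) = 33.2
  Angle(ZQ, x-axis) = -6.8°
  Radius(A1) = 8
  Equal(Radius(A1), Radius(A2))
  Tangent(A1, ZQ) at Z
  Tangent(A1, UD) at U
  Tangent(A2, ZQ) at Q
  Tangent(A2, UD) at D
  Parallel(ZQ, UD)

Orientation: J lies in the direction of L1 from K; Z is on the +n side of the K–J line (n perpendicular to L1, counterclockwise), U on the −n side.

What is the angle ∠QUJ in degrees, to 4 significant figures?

12.18°

The slot axis is L1's direction at -6.8°, so u = (cos -6.8°, sin -6.8°) = (0.9930, -0.1184) and n = (−sin -6.8°, cos -6.8°) = (0.1184, 0.9930). K is at the origin and J lies 33.2 along u from K, so J = 33.2·u = (32.97, -3.931). Tangency of A1 to both parallel lines with radius 8.0 puts Z and U at K ± 8.0·n: Z = (0.9472, 7.944), U = (-0.9472, -7.944). Equal radii place Q and D the same way about J: Q = J + 8.0·n = (33.91, 4.013), D = J − 8.0·n = (32.02, -11.87). Then cos ∠QUJ = UQ·UJ / (|UQ||UJ|), giving 12.18°.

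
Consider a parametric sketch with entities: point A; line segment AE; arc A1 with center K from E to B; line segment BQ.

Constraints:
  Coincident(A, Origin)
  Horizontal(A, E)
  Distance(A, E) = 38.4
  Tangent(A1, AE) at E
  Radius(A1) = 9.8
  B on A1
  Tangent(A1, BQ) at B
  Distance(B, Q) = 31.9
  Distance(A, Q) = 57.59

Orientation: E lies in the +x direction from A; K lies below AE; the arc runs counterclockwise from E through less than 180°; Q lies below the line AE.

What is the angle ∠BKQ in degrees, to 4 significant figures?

72.92°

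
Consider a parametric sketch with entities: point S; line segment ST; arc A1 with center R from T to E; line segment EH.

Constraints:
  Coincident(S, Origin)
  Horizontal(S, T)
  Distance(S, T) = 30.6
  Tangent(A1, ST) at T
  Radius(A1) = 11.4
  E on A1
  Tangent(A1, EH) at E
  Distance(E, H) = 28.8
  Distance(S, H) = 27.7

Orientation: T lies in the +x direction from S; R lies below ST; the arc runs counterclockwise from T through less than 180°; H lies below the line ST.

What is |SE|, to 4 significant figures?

22.00

Checks: S.y = 0.00, T.y = 0.00 ✓; |RE| = 11.40 ✓; ∠(RE, EH) = 90.00° ✓; |EH| = 28.80 ✓; |SH| = 27.70 ✓.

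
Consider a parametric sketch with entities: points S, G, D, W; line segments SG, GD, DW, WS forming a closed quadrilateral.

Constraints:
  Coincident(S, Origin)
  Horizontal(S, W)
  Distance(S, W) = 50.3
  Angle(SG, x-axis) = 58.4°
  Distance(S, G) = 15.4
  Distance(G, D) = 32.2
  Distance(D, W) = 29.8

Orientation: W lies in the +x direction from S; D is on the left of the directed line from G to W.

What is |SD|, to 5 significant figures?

45.858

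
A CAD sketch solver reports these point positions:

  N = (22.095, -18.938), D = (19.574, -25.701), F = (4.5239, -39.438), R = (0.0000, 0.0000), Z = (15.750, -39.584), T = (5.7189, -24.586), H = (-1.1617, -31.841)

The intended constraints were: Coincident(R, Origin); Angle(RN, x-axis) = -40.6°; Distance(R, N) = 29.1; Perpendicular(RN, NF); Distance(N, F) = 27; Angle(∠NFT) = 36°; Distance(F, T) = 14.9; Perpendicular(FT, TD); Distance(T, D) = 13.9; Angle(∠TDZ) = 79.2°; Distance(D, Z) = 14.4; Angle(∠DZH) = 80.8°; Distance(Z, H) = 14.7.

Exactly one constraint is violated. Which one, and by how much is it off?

Distance(Z, H) = 14.7 — off by 3.90.

R = (0.00, 0.00) ✓; RN at -40.60° ✓; |RN| = 29.10 ✓; ∠(RN, NF) = 90.00° ✓; |NF| = 27.00 ✓; ∠NFT = 36.00° ✓; |FT| = 14.90 ✓; ∠(FT, TD) = 90.00° ✓; |TD| = 13.90 ✓; ∠TDZ = 79.20° ✓; |DZ| = 14.40 ✓; ∠DZH = 80.80° ✓; |ZH| = 18.60 ✗.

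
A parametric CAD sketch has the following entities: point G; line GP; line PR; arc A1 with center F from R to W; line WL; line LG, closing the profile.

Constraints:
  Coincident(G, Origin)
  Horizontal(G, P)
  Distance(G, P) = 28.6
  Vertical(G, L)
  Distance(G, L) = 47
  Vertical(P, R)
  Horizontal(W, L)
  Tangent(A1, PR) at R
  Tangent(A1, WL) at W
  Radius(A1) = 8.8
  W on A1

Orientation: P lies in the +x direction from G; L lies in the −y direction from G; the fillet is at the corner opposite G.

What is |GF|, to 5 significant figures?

43.027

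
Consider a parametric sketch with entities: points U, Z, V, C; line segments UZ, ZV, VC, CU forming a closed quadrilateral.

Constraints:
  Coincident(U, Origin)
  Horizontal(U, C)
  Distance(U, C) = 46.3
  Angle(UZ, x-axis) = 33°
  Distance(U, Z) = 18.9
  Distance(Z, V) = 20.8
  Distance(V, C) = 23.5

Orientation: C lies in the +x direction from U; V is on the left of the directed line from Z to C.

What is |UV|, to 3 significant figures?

39.7

Checks: |ZV| = 20.80 ✓; |VC| = 23.50 ✓.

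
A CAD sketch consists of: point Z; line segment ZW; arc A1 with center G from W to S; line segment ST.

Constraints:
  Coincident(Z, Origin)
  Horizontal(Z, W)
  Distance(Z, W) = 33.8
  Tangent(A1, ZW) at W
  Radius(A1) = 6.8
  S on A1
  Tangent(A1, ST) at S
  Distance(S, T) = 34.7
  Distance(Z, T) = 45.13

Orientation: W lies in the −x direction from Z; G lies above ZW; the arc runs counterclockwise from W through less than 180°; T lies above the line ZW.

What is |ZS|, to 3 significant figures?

27.7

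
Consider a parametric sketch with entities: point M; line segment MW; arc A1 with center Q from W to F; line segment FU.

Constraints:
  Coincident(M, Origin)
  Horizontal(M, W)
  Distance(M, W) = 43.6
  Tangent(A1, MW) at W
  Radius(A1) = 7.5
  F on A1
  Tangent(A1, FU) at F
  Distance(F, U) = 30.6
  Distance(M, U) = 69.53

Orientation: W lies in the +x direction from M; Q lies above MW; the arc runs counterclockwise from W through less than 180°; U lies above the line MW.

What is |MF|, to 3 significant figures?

50.9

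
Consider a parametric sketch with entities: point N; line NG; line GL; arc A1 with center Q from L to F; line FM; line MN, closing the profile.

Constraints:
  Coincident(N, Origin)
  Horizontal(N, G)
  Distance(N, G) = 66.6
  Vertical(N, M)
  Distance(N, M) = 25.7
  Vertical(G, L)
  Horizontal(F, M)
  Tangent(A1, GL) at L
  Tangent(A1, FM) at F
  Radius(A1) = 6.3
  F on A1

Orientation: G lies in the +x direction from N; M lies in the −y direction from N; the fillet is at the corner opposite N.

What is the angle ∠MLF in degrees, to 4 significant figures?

39.60°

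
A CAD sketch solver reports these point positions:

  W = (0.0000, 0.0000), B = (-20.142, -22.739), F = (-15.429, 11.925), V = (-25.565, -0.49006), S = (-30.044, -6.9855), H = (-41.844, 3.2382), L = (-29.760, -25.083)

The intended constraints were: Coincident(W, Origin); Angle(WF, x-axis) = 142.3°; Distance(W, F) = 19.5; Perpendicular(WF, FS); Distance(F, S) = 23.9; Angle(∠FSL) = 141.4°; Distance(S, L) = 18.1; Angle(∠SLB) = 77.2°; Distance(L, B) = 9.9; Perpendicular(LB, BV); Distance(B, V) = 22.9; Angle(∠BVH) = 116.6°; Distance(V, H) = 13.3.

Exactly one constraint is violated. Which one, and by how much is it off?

Distance(V, H) = 13.3 — off by 3.40.

W = (0.00, 0.00) ✓; WF at 142.3° ✓; |WF| = 19.50 ✓; ∠(WF, FS) = 90.00° ✓; |FS| = 23.90 ✓; ∠FSL = 141.4° ✓; |SL| = 18.10 ✓; ∠SLB = 77.20° ✓; |LB| = 9.900 ✓; ∠(LB, BV) = 90.00° ✓; |BV| = 22.90 ✓; ∠BVH = 116.6° ✓; |VH| = 16.70 ✗.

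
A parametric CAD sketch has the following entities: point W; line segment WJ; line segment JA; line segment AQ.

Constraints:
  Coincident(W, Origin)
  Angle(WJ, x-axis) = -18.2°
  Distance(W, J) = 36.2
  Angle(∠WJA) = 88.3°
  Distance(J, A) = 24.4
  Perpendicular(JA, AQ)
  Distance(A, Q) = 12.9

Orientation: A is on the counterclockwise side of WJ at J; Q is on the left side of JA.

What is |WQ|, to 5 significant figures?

32.958

W is at the origin; WJ runs at -18.2° with length 36.2, so J = 36.2·(cos -18.2°, sin -18.2°) = (34.389, -11.307). ∠WJA = 88.3°, so JA runs at -18.2° + (180° − 88.3°) = 73.500° from the x-axis; with |JA| = 24.4, A = J + 24.4·(cos 73.500°, sin 73.500°) = (41.319, 12.089). JA is perpendicular to AQ; with |AQ| = 12.9 on the left of JA, Q = A + 12.9·(-0.95882, 0.28402) = (28.950, 15.752). Then |WQ| = |Q − W| = 32.958.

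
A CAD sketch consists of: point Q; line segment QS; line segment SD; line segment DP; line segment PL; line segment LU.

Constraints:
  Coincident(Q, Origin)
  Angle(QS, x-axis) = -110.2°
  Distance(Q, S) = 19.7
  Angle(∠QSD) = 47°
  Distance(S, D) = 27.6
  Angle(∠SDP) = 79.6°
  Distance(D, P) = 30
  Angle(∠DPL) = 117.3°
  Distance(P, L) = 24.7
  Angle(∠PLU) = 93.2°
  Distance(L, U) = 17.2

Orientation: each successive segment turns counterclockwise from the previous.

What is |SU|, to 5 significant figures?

21.814

∠DPL = 117.3° gives PL at -174.10° from the x-axis; with |PL| = 24.7, L = (-22.355, 14.771). ∠PLU = 93.2° gives LU at -87.300° from the x-axis; with |LU| = 17.2, U = (-21.545, -2.4098). Then |SU| = |U − S| = 21.814.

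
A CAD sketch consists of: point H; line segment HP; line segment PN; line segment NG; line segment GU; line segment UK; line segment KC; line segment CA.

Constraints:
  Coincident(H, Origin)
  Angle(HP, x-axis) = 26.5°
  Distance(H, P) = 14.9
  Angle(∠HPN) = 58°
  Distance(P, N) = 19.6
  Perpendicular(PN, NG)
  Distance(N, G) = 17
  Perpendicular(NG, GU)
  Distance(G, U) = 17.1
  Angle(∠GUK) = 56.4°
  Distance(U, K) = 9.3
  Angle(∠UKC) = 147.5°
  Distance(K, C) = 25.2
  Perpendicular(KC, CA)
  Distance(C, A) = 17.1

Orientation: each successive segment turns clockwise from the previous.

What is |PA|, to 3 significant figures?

40.4

H is at the origin; HP runs at 26.5° with length 14.9, so P = (13.3, 6.65). ∠HPN = 58.0° gives PN at -95.5° from the x-axis; with |PN| = 19.6, N = (11.5, -12.9). PN is perpendicular to NG, so NG runs at 174°; with |NG| = 17.0, G = (-5.47, -11.2). NG ⟂ GU, so GU runs at 84.5°; with |GU| = 17.1, U = (-3.83, 5.79). ∠GUK = 56.4° gives UK at -39.1° from the x-axis; with |UK| = 9.3, K = (3.39, -0.0761). ∠UKC = 147.5° gives KC at -71.6° from the x-axis; with |KC| = 25.2, C = (11.3, -24.0). KC ⟂ CA, so CA runs at -162°; with |CA| = 17.1, A = (-4.88, -29.4). Then |PA| = |A − P| = 40.4.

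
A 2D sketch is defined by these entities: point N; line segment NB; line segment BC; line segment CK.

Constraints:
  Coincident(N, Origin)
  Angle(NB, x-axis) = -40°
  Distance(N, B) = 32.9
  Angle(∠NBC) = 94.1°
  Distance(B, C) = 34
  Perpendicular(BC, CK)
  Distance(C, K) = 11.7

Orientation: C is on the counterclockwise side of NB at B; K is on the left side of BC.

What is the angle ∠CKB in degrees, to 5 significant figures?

71.011°

N is at the origin; NB runs at -40.0° with length 32.9, so B = 32.9·(cos -40.0°, sin -40.0°) = (25.203, -21.148). ∠NBC = 94.1°, so BC runs at -40.0° + (180° − 94.1°) = 45.900° from the x-axis; with |BC| = 34.0, C = B + 34.0·(cos 45.900°, sin 45.900°) = (48.864, 3.2686). The perpendicularity gives CK at right angles to BC; with |CK| = 11.7 on the left of BC, K = C + 11.7·(-0.71813, 0.69591) = (40.462, 11.411). Then cos ∠CKB = KC·KB / (|KC||KB|), giving 71.011°.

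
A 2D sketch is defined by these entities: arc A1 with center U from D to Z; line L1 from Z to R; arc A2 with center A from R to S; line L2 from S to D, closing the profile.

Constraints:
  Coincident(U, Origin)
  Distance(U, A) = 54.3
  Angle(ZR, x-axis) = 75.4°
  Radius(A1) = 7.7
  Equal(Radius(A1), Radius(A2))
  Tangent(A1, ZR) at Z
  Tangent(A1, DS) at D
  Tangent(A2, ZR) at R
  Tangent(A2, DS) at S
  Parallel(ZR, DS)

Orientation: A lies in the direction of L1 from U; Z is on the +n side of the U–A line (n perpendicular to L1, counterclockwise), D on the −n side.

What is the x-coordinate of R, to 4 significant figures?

6.236

The slot axis is L1's direction at 75.4°, so u = (cos 75.4°, sin 75.4°) = (0.2521, 0.9677) and n = (−sin 75.4°, cos 75.4°) = (-0.9677, 0.2521). U is at the origin and A lies 54.3 along u from U, so A = 54.3·u = (13.69, 52.55). Tangency of A1 to both parallel lines with radius 7.7 puts Z and D at U ± 7.7·n: Z = (-7.451, 1.941), D = (7.451, -1.941). Equal radii place R and S the same way about A: R = A + 7.7·n = (6.236, 54.49), S = A − 7.7·n = (21.14, 50.61). So R.x = 6.236.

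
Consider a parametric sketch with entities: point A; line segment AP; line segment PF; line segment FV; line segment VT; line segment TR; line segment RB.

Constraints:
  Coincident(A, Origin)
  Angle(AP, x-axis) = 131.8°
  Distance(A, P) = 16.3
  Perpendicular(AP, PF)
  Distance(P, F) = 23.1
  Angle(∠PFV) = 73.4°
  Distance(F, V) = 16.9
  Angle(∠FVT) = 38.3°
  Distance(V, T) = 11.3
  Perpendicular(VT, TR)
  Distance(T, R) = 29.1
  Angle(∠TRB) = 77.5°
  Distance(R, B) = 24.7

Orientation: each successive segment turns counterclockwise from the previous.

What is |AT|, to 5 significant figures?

17.637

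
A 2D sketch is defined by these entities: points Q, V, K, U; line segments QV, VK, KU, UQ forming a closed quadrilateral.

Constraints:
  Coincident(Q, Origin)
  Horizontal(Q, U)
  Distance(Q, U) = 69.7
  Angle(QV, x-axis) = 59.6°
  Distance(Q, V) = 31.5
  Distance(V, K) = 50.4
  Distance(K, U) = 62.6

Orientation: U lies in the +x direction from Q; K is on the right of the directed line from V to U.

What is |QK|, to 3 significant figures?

25.7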